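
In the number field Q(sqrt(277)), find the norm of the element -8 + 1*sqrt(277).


N(a + b*sqrt(d)) = a^2 - d*b^2
= (-8)^2 - (277)*(1)^2
= 64 - 277
= -213

-213


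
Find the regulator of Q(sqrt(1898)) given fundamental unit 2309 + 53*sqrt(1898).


epsilon = 2309 + 53*sqrt(1898)
= 4618.0002
R = ln(4618.0002)
= 8.4377

8.4377


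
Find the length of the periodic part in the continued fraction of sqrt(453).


Run the CF algorithm for sqrt(453).
a_0 = floor(sqrt(453)) = 21; set m_0=0, q_0=1.
Recurrence: m' = q*a - m,  q' = (d - m'^2)/q,  a' = floor((a_0 + m')/q').
  step 1: m=21, q=12, a=3
  step 2: m=15, q=19, a=1
  step 3: m=4, q=23, a=1
  step 4: m=19, q=4, a=10
  step 5: m=21, q=3, a=14
  step 6: m=21, q=4, a=10
  step 7: m=19, q=23, a=1
  step 8: m=4, q=19, a=1
  step 9: m=15, q=12, a=3
  step 10: m=21, q=1, a=42
a_10 = 2*a_0 = 42, so the period closes here.
sqrt(453) = [21; 3, 1, 1, 10, 14, 10, 1, 1, 3, 42]
Period length = 10

10


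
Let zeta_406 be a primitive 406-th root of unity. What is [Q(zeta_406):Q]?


The degree equals Euler's totient phi(406).
406 = 2 * 7 * 29
phi(406) = 168

168


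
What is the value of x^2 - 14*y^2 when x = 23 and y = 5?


x^2 - d*y^2
= 23^2 - 14*5^2
= 529 - 350
= 179

179


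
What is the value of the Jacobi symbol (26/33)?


Compute (26/33) via quadratic reciprocity:
  pull out 2: (2/33) = +1  (since 33 mod 8 = 1)
  reciprocity: (13/33) -> +(33/13)
  reduce: (7/13)
  reciprocity: (7/13) -> +(13/7)
  reduce: (6/7)
  pull out 2: (2/7) = +1  (since 7 mod 8 = 7)
  reciprocity: (3/7) -> -(7/3)
  reduce: (1/3)
  (1/3) = 1
Product of signs = -1

-1


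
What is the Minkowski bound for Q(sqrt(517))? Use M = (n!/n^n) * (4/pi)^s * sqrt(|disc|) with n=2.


d = 517, d mod 4 = 1, so disc(K) = d = 517; |disc(K)| = 517
Real quadratic field, so n = 2, s = r2 = 0, r1 = 2
M = (n!/n^n) * (4/pi)^s * sqrt(|disc(K)|) = (2!/2^2) * (4/pi)^0 * sqrt(517)
= 0.5 * 1.000000 * 22.737634
= 11.3688

11.3688


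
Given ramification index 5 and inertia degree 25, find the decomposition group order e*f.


|D_P| = e * f
= 5 * 25
= 125

125


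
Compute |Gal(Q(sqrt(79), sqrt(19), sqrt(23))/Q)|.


The 3 square roots of distinct primes are multiplicatively independent over Q,
so [K:Q] = 2^3 and Gal(K/Q) is isomorphic to (Z/2Z)^3.
|Gal| = 2^3 = 8

8


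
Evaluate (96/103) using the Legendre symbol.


p = 103 is prime, so compute (96/103) with the reciprocity algorithm (Jacobi-symbol steps: pull out 2s via (2/n), flip via reciprocity, reduce):
  pull out 2: (2/103) = +1  (since 103 mod 8 = 7)
  pull out 2: (2/103) = +1  (since 103 mod 8 = 7)
  pull out 2: (2/103) = +1  (since 103 mod 8 = 7)
  pull out 2: (2/103) = +1  (since 103 mod 8 = 7)
  pull out 2: (2/103) = +1  (since 103 mod 8 = 7)
  reciprocity: (3/103) -> -(103/3)
  reduce: (1/3)
  (1/3) = 1
Product of signs = -1
(96/103) = -1

-1


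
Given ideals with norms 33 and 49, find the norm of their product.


N(IJ) = N(I) * N(J)
= 33 * 49
= 1617

1617


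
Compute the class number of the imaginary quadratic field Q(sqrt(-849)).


K = Q(sqrt(-849)). d mod 4 = 3, so D = disc(K) = 4d = -3396
h(K) equals the number of primitive reduced positive-definite forms (a, b, c) = a*x^2 + b*x*y + c*y^2 with b^2 - 4ac = D,
where reduced means |b| <= a <= c, with b >= 0 whenever |b| = a or a = c, and primitive means gcd(a, b, c) = 1.
Reduced forces 3a^2 <= |D| = 3396, so 1 <= a <= 33; b must have the parity of D, and c = (b^2 - D)/(4a) must be an integer >= a.
Enumerate a = 1..33, b in [-a, a]:
  a=1: (1, 0, 849)  [1]
  a=2: (2, 2, 425)  [1]
  a=3: (3, 0, 283)  [1]
  a=4: none
  a=5: (5, -2, 170), (5, 2, 170)  [2]
  a=6: (6, 6, 143)  [1]
  a=7..9: none
  a=10: (10, -2, 85), (10, 2, 85)  [2]
  a=11: (11, -6, 78), (11, 6, 78)  [2]
  a=12: none
  a=13: (13, -6, 66), (13, 6, 66)  [2]
  a=14: none
  a=15: (15, -12, 59), (15, 12, 59)  [2]
  a=16: none
  a=17: (17, -2, 50), (17, 2, 50)  [2]
  a=18: none
  a=19: (19, -10, 46), (19, 10, 46)  [2]
  a=20..21: none
  a=22: (22, -6, 39), (22, 6, 39)  [2]
  a=23: (23, -10, 38), (23, 10, 38)  [2]
  a=24: none
  a=25: (25, -2, 34), (25, 2, 34)  [2]
  a=26: (26, -6, 33), (26, 6, 33)  [2]
  a=27..29: none
  a=30: (30, -18, 31), (30, 18, 31)  [2]
  a=31..33: none
Total reduced forms: 1 + 1 + 1 + 2 + 1 + 2 + 2 + 2 + 2 + 2 + 2 + 2 + 2 + 2 + 2 + 2 = 28
h = 28

28


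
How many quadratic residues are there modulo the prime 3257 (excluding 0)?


For prime p, the number of non-zero quadratic residues is (p-1)/2.
= (3257-1)/2
= 1628

1628


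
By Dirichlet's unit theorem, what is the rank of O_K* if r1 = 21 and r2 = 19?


By Dirichlet's unit theorem:
rank = r1 + r2 - 1
= 21 + 19 - 1
= 39

39


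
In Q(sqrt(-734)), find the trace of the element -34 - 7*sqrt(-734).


Tr(a + b*sqrt(d)) = (a + b*sqrt(d)) + (a - b*sqrt(d)) = 2a
= 2 * (-34)
= -68

-68


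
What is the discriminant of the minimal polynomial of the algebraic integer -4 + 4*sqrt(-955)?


The element -4 + 4*sqrt(-955) has minimal polynomial:
x^2 + 8*x + 15296
Discriminant = (8)^2 - 4*(15296)
= 64 - 61184
= -61120

-61120


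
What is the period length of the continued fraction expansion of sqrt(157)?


Run the CF algorithm for sqrt(157).
a_0 = floor(sqrt(157)) = 12; set m_0=0, q_0=1.
Recurrence: m' = q*a - m,  q' = (d - m'^2)/q,  a' = floor((a_0 + m')/q').
  step 1: m=12, q=13, a=1
  step 2: m=1, q=12, a=1
  step 3: m=11, q=3, a=7
  step 4: m=10, q=19, a=1
  step 5: m=9, q=4, a=5
  step 6: m=11, q=9, a=2
  step 7: m=7, q=12, a=1
  step 8: m=5, q=11, a=1
  step 9: m=6, q=11, a=1
  step 10: m=5, q=12, a=1
  step 11: m=7, q=9, a=2
  step 12: m=11, q=4, a=5
  step 13: m=9, q=19, a=1
  step 14: m=10, q=3, a=7
  step 15: m=11, q=12, a=1
  step 16: m=1, q=13, a=1
  step 17: m=12, q=1, a=24
a_17 = 2*a_0 = 24, so the period closes here.
sqrt(157) = [12; 1, 1, 7, 1, 5, 2, 1, 1, 1, 1, 2, 5, 1, 7, 1, 1, 24]
Period length = 17

17


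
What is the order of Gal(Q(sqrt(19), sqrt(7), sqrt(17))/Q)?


The 3 square roots of distinct primes are multiplicatively independent over Q,
so [K:Q] = 2^3 and Gal(K/Q) is isomorphic to (Z/2Z)^3.
|Gal| = 2^3 = 8

8


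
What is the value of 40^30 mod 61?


p = 61 is prime and the exponent is (p-1)/2 = 30, so by Euler's criterion 40^30 = (40/61) = +1 or -1 mod 61.
Compute by square-and-multiply:
  30 = 16 + 8 + 4 + 2 (binary 11110)
  Repeated squaring mod 61: 40^1 = 40, 40^2 = 14, 40^4 = 13, 40^8 = 47, 40^16 = 13
  40^30 = 40^16 * 40^8 * 40^4 * 40^2 = 13 * 47 * 13 * 14 mod 61
    13 * 47 = 611 = 1 mod 61
    1 * 13 = 13 = 13 mod 61
    13 * 14 = 182 = 60 mod 61
  40^30 = 60 mod 61
Result 60 = p - 1 = -1 mod 61: 40 is a quadratic non-residue mod 61. As a residue in [0, p-1] the value is 60.
40^30 mod 61 = 60

60


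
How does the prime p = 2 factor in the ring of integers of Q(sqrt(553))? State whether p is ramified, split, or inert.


K = Q(sqrt(553)). Since d mod 4 = 1, disc(K) = 553.
Check p | disc: 553 mod 2 = 1.
p=2 does not divide disc (d is 1 mod 4). 2 splits iff d = 1 mod 8.
d mod 8 = 1, so (d/2) = 1.
(d/p) = 1, so p splits: (p) = P*P' with e=1, f=1, g=2.
Therefore p is split.

split


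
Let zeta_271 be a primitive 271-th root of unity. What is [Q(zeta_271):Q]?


The degree equals Euler's totient phi(271).
271 = 271
phi(271) = 270

270


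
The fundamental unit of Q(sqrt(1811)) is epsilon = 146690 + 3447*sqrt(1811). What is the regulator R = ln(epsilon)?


epsilon = 146690 + 3447*sqrt(1811)
= 293380.0000
R = ln(293380.0000)
= 12.5892

12.5892


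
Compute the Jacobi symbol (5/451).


Compute (5/451) via quadratic reciprocity:
  reciprocity: (5/451) -> +(451/5)
  reduce: (1/5)
  (1/5) = 1
Product of signs = 1

1


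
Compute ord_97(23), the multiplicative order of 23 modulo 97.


We want ord_97(23), the smallest k >= 1 with 23^k = 1 mod 97.
n = 97 = 97, phi(97) = 96; the order divides phi(n).
Divisors of 96: 1, 2, 3, 4, 6, 8, 12, 16, 24, 32, 48, 96
Repeated squaring mod 97: 23^1 = 23, 23^2 = 44, 23^4 = 93, 23^8 = 16, 23^16 = 62, 23^32 = 61, 23^64 = 35
Test divisors in increasing order:
  k=1: 23^1 = 23 mod 97
  k=2: 23^2 = 44 mod 97
  k=3: 23^3 = 44 * 23 = 42 mod 97
  k=4: 23^4 = 93 mod 97
  k=6: 23^6 = 93 * 44 = 18 mod 97
  k=8: 23^8 = 16 mod 97
  k=12: 23^12 = 16 * 93 = 33 mod 97
  k=16: 23^16 = 62 mod 97
  k=24: 23^24 = 62 * 16 = 22 mod 97
  k=32: 23^32 = 61 mod 97
  k=48: 23^48 = 61 * 62 = 96 mod 97
  k=96: 23^96 = 35 * 61 = 1 mod 97  <- first divisor giving 1
Order = 96

96


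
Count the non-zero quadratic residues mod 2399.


For prime p, the number of non-zero quadratic residues is (p-1)/2.
= (2399-1)/2
= 1199

1199


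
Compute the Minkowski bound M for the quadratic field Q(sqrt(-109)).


d = -109, d mod 4 = 3, so disc(K) = 4d = -436; |disc(K)| = 436
Imaginary quadratic field, so n = 2, s = r2 = 1, r1 = 0
M = (n!/n^n) * (4/pi)^s * sqrt(|disc(K)|) = (2!/2^2) * (4/pi)^1 * sqrt(436)
= 0.5 * 1.273240 * 20.880613
= 13.2930

13.2930


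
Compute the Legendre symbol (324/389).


p = 389 is prime, so compute (324/389) with the reciprocity algorithm (Jacobi-symbol steps: pull out 2s via (2/n), flip via reciprocity, reduce):
  pull out 2: (2/389) = -1  (since 389 mod 8 = 5)
  pull out 2: (2/389) = -1  (since 389 mod 8 = 5)
  reciprocity: (81/389) -> +(389/81)
  reduce: (65/81)
  reciprocity: (65/81) -> +(81/65)
  reduce: (16/65)
  pull out 2: (2/65) = +1  (since 65 mod 8 = 1)
  pull out 2: (2/65) = +1  (since 65 mod 8 = 1)
  pull out 2: (2/65) = +1  (since 65 mod 8 = 1)
  pull out 2: (2/65) = +1  (since 65 mod 8 = 1)
  (1/65) = 1
Product of signs = 1
(324/389) = 1

1


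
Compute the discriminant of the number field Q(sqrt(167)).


For K = Q(sqrt(d)) with d squarefree: disc(K) = d if d = 1 mod 4, and disc(K) = 4d if d = 2 or 3 mod 4.
Here d = 167, and d mod 4 = 3.
d = 3 mod 4, not 1 (O_K = Z[sqrt(d)]), so disc(K) = 4d = 4 * (167) = 668

668


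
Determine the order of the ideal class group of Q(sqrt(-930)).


K = Q(sqrt(-930)). d mod 4 = 2, so D = disc(K) = 4d = -3720
h(K) equals the number of primitive reduced positive-definite forms (a, b, c) = a*x^2 + b*x*y + c*y^2 with b^2 - 4ac = D,
where reduced means |b| <= a <= c, with b >= 0 whenever |b| = a or a = c, and primitive means gcd(a, b, c) = 1.
Reduced forces 3a^2 <= |D| = 3720, so 1 <= a <= 35; b must have the parity of D, and c = (b^2 - D)/(4a) must be an integer >= a.
Enumerate a = 1..35, b in [-a, a]:
  a=1: (1, 0, 930)  [1]
  a=2: (2, 0, 465)  [1]
  a=3: (3, 0, 310)  [1]
  a=4: none
  a=5: (5, 0, 186)  [1]
  a=6: (6, 0, 155)  [1]
  a=7: (7, -2, 133), (7, 2, 133)  [2]
  a=8..9: none
  a=10: (10, 0, 93)  [1]
  a=11: (11, -8, 86), (11, 8, 86)  [2]
  a=12..13: none
  a=14: (14, -12, 69), (14, 12, 69)  [2]
  a=15: (15, 0, 62)  [1]
  a=16..18: none
  a=19: (19, -2, 49), (19, 2, 49)  [2]
  a=20: none
  a=21: (21, -12, 46), (21, 12, 46)  [2]
  a=22: (22, -8, 43), (22, 8, 43)  [2]
  a=23: (23, -12, 42), (23, 12, 42)  [2]
  a=24..29: none
  a=30: (30, 0, 31)  [1]
  a=31..32: none
  a=33: (33, -30, 35), (33, 30, 35)  [2]
  a=34..35: none
Total reduced forms: 1 + 1 + 1 + 1 + 1 + 2 + 1 + 2 + 2 + 1 + 2 + 2 + 2 + 2 + 1 + 2 = 24
h = 24

24


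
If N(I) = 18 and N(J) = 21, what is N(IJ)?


N(IJ) = N(I) * N(J)
= 18 * 21
= 378

378


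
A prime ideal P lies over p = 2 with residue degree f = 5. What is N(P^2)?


N(P^a) = p^(a*f)
= 2^(2*5)
= 2^10
= 1024

1024


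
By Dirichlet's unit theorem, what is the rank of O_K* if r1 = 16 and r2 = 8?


By Dirichlet's unit theorem:
rank = r1 + r2 - 1
= 16 + 8 - 1
= 23

23


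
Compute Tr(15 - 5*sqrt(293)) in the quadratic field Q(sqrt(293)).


Tr(a + b*sqrt(d)) = (a + b*sqrt(d)) + (a - b*sqrt(d)) = 2a
= 2 * (15)
= 30

30


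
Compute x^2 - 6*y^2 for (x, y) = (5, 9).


x^2 - d*y^2
= 5^2 - 6*9^2
= 25 - 486
= -461

-461


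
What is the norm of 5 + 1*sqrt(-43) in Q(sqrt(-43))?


N(a + b*sqrt(d)) = a^2 - d*b^2
= (5)^2 - (-43)*(1)^2
= 25 + 43
= 68

68


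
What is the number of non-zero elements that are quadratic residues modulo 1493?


For prime p, the number of non-zero quadratic residues is (p-1)/2.
= (1493-1)/2
= 746

746


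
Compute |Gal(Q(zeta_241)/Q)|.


|Gal(Q(zeta_241)/Q)| = phi(241)
= 240

240


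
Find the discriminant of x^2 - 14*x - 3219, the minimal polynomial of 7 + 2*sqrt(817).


The element 7 + 2*sqrt(817) has minimal polynomial:
x^2 - 14*x - 3219
Discriminant = (-14)^2 - 4*(-3219)
= 196 + 12876
= 13072

13072


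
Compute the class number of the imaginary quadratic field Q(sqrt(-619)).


K = Q(sqrt(-619)). d mod 4 = 1, so D = disc(K) = d = -619
h(K) equals the number of primitive reduced positive-definite forms (a, b, c) = a*x^2 + b*x*y + c*y^2 with b^2 - 4ac = D,
where reduced means |b| <= a <= c, with b >= 0 whenever |b| = a or a = c, and primitive means gcd(a, b, c) = 1.
Reduced forces 3a^2 <= |D| = 619, so 1 <= a <= 14; b must have the parity of D, and c = (b^2 - D)/(4a) must be an integer >= a.
Enumerate a = 1..14, b in [-a, a]:
  a=1: (1, 1, 155)  [1]
  a=2..4: none
  a=5: (5, -1, 31), (5, 1, 31)  [2]
  a=6: none
  a=7: (7, -5, 23), (7, 5, 23)  [2]
  a=8..14: none
Total reduced forms: 1 + 2 + 2 = 5
h = 5

5


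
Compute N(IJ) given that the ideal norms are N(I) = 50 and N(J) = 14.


N(IJ) = N(I) * N(J)
= 50 * 14
= 700

700


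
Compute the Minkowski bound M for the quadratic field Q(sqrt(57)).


d = 57, d mod 4 = 1, so disc(K) = d = 57; |disc(K)| = 57
Real quadratic field, so n = 2, s = r2 = 0, r1 = 2
M = (n!/n^n) * (4/pi)^s * sqrt(|disc(K)|) = (2!/2^2) * (4/pi)^0 * sqrt(57)
= 0.5 * 1.000000 * 7.549834
= 3.7749

3.7749


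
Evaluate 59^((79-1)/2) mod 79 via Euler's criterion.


p = 79 is prime and the exponent is (p-1)/2 = 39, so by Euler's criterion 59^39 = (59/79) = +1 or -1 mod 79.
Compute by square-and-multiply:
  39 = 32 + 4 + 2 + 1 (binary 100111)
  Repeated squaring mod 79: 59^1 = 59, 59^2 = 5, 59^4 = 25, 59^8 = 72, 59^16 = 49, 59^32 = 31
  59^39 = 59^32 * 59^4 * 59^2 * 59^1 = 31 * 25 * 5 * 59 mod 79
    31 * 25 = 775 = 64 mod 79
    64 * 5 = 320 = 4 mod 79
    4 * 59 = 236 = 78 mod 79
  59^39 = 78 mod 79
Result 78 = p - 1 = -1 mod 79: 59 is a quadratic non-residue mod 79. As a residue in [0, p-1] the value is 78.
59^39 mod 79 = 78

78


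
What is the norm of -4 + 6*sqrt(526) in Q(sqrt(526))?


N(a + b*sqrt(d)) = a^2 - d*b^2
= (-4)^2 - (526)*(6)^2
= 16 - 18936
= -18920

-18920


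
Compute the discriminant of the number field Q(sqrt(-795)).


For K = Q(sqrt(d)) with d squarefree: disc(K) = d if d = 1 mod 4, and disc(K) = 4d if d = 2 or 3 mod 4.
Here d = -795, and d mod 4 = 1.
d = 1 mod 4 (O_K = Z[(1+sqrt(d))/2]), so disc(K) = d = -795

-795


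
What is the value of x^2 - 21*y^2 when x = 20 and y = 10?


x^2 - d*y^2
= 20^2 - 21*10^2
= 400 - 2100
= -1700

-1700


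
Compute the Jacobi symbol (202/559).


Compute (202/559) via quadratic reciprocity:
  pull out 2: (2/559) = +1  (since 559 mod 8 = 7)
  reciprocity: (101/559) -> +(559/101)
  reduce: (54/101)
  pull out 2: (2/101) = -1  (since 101 mod 8 = 5)
  reciprocity: (27/101) -> +(101/27)
  reduce: (20/27)
  pull out 2: (2/27) = -1  (since 27 mod 8 = 3)
  pull out 2: (2/27) = -1  (since 27 mod 8 = 3)
  reciprocity: (5/27) -> +(27/5)
  reduce: (2/5)
  pull out 2: (2/5) = -1  (since 5 mod 8 = 5)
  (1/5) = 1
Product of signs = 1

1


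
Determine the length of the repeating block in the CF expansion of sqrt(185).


Run the CF algorithm for sqrt(185).
a_0 = floor(sqrt(185)) = 13; set m_0=0, q_0=1.
Recurrence: m' = q*a - m,  q' = (d - m'^2)/q,  a' = floor((a_0 + m')/q').
  step 1: m=13, q=16, a=1
  step 2: m=3, q=11, a=1
  step 3: m=8, q=11, a=1
  step 4: m=3, q=16, a=1
  step 5: m=13, q=1, a=26
a_5 = 2*a_0 = 26, so the period closes here.
sqrt(185) = [13; 1, 1, 1, 1, 26]
Period length = 5

5


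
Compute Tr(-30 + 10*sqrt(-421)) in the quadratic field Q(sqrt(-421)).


Tr(a + b*sqrt(d)) = (a + b*sqrt(d)) + (a - b*sqrt(d)) = 2a
= 2 * (-30)
= -60

-60


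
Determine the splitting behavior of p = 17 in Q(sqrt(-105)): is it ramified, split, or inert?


K = Q(sqrt(-105)). Since d mod 4 = 3, disc(K) = -420.
Check p | disc: -420 mod 17 = 5.
p does not divide disc. Compute Legendre symbol (d/p):
14^((17-1)/2) mod 17 = -1
(d/p) = -1, so p is inert: (p) stays prime with e=1, f=2, g=1.
Therefore p is inert.

inert


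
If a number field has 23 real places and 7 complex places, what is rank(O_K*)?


By Dirichlet's unit theorem:
rank = r1 + r2 - 1
= 23 + 7 - 1
= 29

29


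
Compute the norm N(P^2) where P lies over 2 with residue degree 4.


N(P^a) = p^(a*f)
= 2^(2*4)
= 2^8
= 256

256


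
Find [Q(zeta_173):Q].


The degree equals Euler's totient phi(173).
173 = 173
phi(173) = 172

172


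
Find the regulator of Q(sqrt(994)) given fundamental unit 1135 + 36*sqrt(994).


epsilon = 1135 + 36*sqrt(994)
= 2269.9996
R = ln(2269.9996)
= 7.7275

7.7275


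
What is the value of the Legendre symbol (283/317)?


p = 317 is prime, so compute (283/317) with the reciprocity algorithm (Jacobi-symbol steps: pull out 2s via (2/n), flip via reciprocity, reduce):
  reciprocity: (283/317) -> +(317/283)
  reduce: (34/283)
  pull out 2: (2/283) = -1  (since 283 mod 8 = 3)
  reciprocity: (17/283) -> +(283/17)
  reduce: (11/17)
  reciprocity: (11/17) -> +(17/11)
  reduce: (6/11)
  pull out 2: (2/11) = -1  (since 11 mod 8 = 3)
  reciprocity: (3/11) -> -(11/3)
  reduce: (2/3)
  pull out 2: (2/3) = -1  (since 3 mod 8 = 3)
  (1/3) = 1
Product of signs = 1
(283/317) = 1

1


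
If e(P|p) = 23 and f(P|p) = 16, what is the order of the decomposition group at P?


|D_P| = e * f
= 23 * 16
= 368

368


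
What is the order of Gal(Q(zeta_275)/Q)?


|Gal(Q(zeta_275)/Q)| = phi(275)
= 200

200


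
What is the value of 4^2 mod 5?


p = 5 is prime and the exponent is (p-1)/2 = 2, so by Euler's criterion 4^2 = (4/5) = +1 or -1 mod 5.
Compute by square-and-multiply:
  2 = 2 (binary 10)
  Repeated squaring mod 5: 4^1 = 4, 4^2 = 1
  4^2 = 1 mod 5
Result 1: 4 is a quadratic residue mod 5.
4^2 mod 5 = 1

1


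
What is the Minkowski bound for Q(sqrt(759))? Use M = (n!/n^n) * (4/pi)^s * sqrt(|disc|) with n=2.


d = 759, d mod 4 = 3, so disc(K) = 4d = 3036; |disc(K)| = 3036
Real quadratic field, so n = 2, s = r2 = 0, r1 = 2
M = (n!/n^n) * (4/pi)^s * sqrt(|disc(K)|) = (2!/2^2) * (4/pi)^0 * sqrt(3036)
= 0.5 * 1.000000 * 55.099909
= 27.5500

27.5500


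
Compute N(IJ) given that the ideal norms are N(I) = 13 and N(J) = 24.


N(IJ) = N(I) * N(J)
= 13 * 24
= 312

312


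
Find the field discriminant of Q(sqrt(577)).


For K = Q(sqrt(d)) with d squarefree: disc(K) = d if d = 1 mod 4, and disc(K) = 4d if d = 2 or 3 mod 4.
Here d = 577, and d mod 4 = 1.
d = 1 mod 4 (O_K = Z[(1+sqrt(d))/2]), so disc(K) = d = 577

577


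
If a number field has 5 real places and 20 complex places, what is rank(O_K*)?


By Dirichlet's unit theorem:
rank = r1 + r2 - 1
= 5 + 20 - 1
= 24

24


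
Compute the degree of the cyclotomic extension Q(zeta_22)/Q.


The degree equals Euler's totient phi(22).
22 = 2 * 11
phi(22) = 10

10


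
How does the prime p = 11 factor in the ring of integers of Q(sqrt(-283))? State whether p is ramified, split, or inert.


K = Q(sqrt(-283)). Since d mod 4 = 1, disc(K) = -283.
Check p | disc: -283 mod 11 = 3.
p does not divide disc. Compute Legendre symbol (d/p):
3^((11-1)/2) mod 11 = 1
(d/p) = 1, so p splits: (p) = P*P' with e=1, f=1, g=2.
Therefore p is split.

split


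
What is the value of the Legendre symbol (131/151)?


p = 151 is prime, so compute (131/151) with the reciprocity algorithm (Jacobi-symbol steps: pull out 2s via (2/n), flip via reciprocity, reduce):
  reciprocity: (131/151) -> -(151/131)
  reduce: (20/131)
  pull out 2: (2/131) = -1  (since 131 mod 8 = 3)
  pull out 2: (2/131) = -1  (since 131 mod 8 = 3)
  reciprocity: (5/131) -> +(131/5)
  reduce: (1/5)
  (1/5) = 1
Product of signs = -1
(131/151) = -1

-1


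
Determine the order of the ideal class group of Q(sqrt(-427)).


K = Q(sqrt(-427)). d mod 4 = 1, so D = disc(K) = d = -427
h(K) equals the number of primitive reduced positive-definite forms (a, b, c) = a*x^2 + b*x*y + c*y^2 with b^2 - 4ac = D,
where reduced means |b| <= a <= c, with b >= 0 whenever |b| = a or a = c, and primitive means gcd(a, b, c) = 1.
Reduced forces 3a^2 <= |D| = 427, so 1 <= a <= 11; b must have the parity of D, and c = (b^2 - D)/(4a) must be an integer >= a.
Enumerate a = 1..11, b in [-a, a]:
  a=1: (1, 1, 107)  [1]
  a=2..6: none
  a=7: (7, 7, 17)  [1]
  a=8..11: none
Total reduced forms: 1 + 1 = 2
h = 2

2


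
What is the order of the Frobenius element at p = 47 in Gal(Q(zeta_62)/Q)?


The Frobenius at p in Gal(Q(zeta_n)/Q) = (Z/nZ)* is the class of p, so its order is ord_62(47), the smallest k >= 1 with 47^k = 1 mod 62.
n = 62 = 2 * 31, phi(62) = 30; the order divides phi(n).
Divisors of 30: 1, 2, 3, 5, 6, 10, 15, 30
Repeated squaring mod 62: 47^1 = 47, 47^2 = 39, 47^4 = 33, 47^8 = 35, 47^16 = 47
Test divisors in increasing order:
  k=1: 47^1 = 47 mod 62
  k=2: 47^2 = 39 mod 62
  k=3: 47^3 = 39 * 47 = 35 mod 62
  k=5: 47^5 = 33 * 47 = 1 mod 62  <- first divisor giving 1
Order = 5

5


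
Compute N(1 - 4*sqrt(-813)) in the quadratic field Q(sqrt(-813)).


N(a + b*sqrt(d)) = a^2 - d*b^2
= (1)^2 - (-813)*(-4)^2
= 1 + 13008
= 13009

13009


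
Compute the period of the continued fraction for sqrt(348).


Run the CF algorithm for sqrt(348).
a_0 = floor(sqrt(348)) = 18; set m_0=0, q_0=1.
Recurrence: m' = q*a - m,  q' = (d - m'^2)/q,  a' = floor((a_0 + m')/q').
  step 1: m=18, q=24, a=1
  step 2: m=6, q=13, a=1
  step 3: m=7, q=23, a=1
  step 4: m=16, q=4, a=8
  step 5: m=16, q=23, a=1
  step 6: m=7, q=13, a=1
  step 7: m=6, q=24, a=1
  step 8: m=18, q=1, a=36
a_8 = 2*a_0 = 36, so the period closes here.
sqrt(348) = [18; 1, 1, 1, 8, 1, 1, 1, 36]
Period length = 8

8


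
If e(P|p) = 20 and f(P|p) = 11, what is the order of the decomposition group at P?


|D_P| = e * f
= 20 * 11
= 220

220


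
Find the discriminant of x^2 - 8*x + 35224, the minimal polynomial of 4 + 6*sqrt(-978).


The element 4 + 6*sqrt(-978) has minimal polynomial:
x^2 - 8*x + 35224
Discriminant = (-8)^2 - 4*(35224)
= 64 - 140896
= -140832

-140832


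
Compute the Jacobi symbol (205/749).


Compute (205/749) via quadratic reciprocity:
  reciprocity: (205/749) -> +(749/205)
  reduce: (134/205)
  pull out 2: (2/205) = -1  (since 205 mod 8 = 5)
  reciprocity: (67/205) -> +(205/67)
  reduce: (4/67)
  pull out 2: (2/67) = -1  (since 67 mod 8 = 3)
  pull out 2: (2/67) = -1  (since 67 mod 8 = 3)
  (1/67) = 1
Product of signs = -1

-1


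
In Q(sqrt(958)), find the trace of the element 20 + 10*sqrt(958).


Tr(a + b*sqrt(d)) = (a + b*sqrt(d)) + (a - b*sqrt(d)) = 2a
= 2 * (20)
= 40

40


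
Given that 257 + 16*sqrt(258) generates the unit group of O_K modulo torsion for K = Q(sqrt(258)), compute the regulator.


epsilon = 257 + 16*sqrt(258)
= 513.9981
R = ln(513.9981)
= 6.2422

6.2422


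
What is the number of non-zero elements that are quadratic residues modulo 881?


For prime p, the number of non-zero quadratic residues is (p-1)/2.
= (881-1)/2
= 440

440


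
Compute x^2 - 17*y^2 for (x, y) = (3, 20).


x^2 - d*y^2
= 3^2 - 17*20^2
= 9 - 6800
= -6791

-6791


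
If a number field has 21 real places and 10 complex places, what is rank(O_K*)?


By Dirichlet's unit theorem:
rank = r1 + r2 - 1
= 21 + 10 - 1
= 30

30


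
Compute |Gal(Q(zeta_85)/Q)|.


|Gal(Q(zeta_85)/Q)| = phi(85)
= 64

64


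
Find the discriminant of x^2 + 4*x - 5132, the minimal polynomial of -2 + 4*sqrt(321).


The element -2 + 4*sqrt(321) has minimal polynomial:
x^2 + 4*x - 5132
Discriminant = (4)^2 - 4*(-5132)
= 16 + 20528
= 20544

20544


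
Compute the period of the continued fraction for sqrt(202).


Run the CF algorithm for sqrt(202).
a_0 = floor(sqrt(202)) = 14; set m_0=0, q_0=1.
Recurrence: m' = q*a - m,  q' = (d - m'^2)/q,  a' = floor((a_0 + m')/q').
  step 1: m=14, q=6, a=4
  step 2: m=10, q=17, a=1
  step 3: m=7, q=9, a=2
  step 4: m=11, q=9, a=2
  step 5: m=7, q=17, a=1
  step 6: m=10, q=6, a=4
  step 7: m=14, q=1, a=28
a_7 = 2*a_0 = 28, so the period closes here.
sqrt(202) = [14; 4, 1, 2, 2, 1, 4, 28]
Period length = 7

7


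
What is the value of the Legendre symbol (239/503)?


p = 503 is prime, so compute (239/503) with the reciprocity algorithm (Jacobi-symbol steps: pull out 2s via (2/n), flip via reciprocity, reduce):
  reciprocity: (239/503) -> -(503/239)
  reduce: (25/239)
  reciprocity: (25/239) -> +(239/25)
  reduce: (14/25)
  pull out 2: (2/25) = +1  (since 25 mod 8 = 1)
  reciprocity: (7/25) -> +(25/7)
  reduce: (4/7)
  pull out 2: (2/7) = +1  (since 7 mod 8 = 7)
  pull out 2: (2/7) = +1  (since 7 mod 8 = 7)
  (1/7) = 1
Product of signs = -1
(239/503) = -1

-1


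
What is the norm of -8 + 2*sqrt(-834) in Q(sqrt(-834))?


N(a + b*sqrt(d)) = a^2 - d*b^2
= (-8)^2 - (-834)*(2)^2
= 64 + 3336
= 3400

3400


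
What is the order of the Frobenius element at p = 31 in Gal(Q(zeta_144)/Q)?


The Frobenius at p in Gal(Q(zeta_n)/Q) = (Z/nZ)* is the class of p, so its order is ord_144(31), the smallest k >= 1 with 31^k = 1 mod 144.
n = 144 = 2^4 * 3^2, phi(144) = 48; the order divides phi(n).
Divisors of 48: 1, 2, 3, 4, 6, 8, 12, 16, 24, 48
Repeated squaring mod 144: 31^1 = 31, 31^2 = 97, 31^4 = 49, 31^8 = 97, 31^16 = 49, 31^32 = 97
Test divisors in increasing order:
  k=1: 31^1 = 31 mod 144
  k=2: 31^2 = 97 mod 144
  k=3: 31^3 = 97 * 31 = 127 mod 144
  k=4: 31^4 = 49 mod 144
  k=6: 31^6 = 49 * 97 = 1 mod 144  <- first divisor giving 1
Order = 6

6


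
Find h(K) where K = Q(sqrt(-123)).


K = Q(sqrt(-123)). d mod 4 = 1, so D = disc(K) = d = -123
h(K) equals the number of primitive reduced positive-definite forms (a, b, c) = a*x^2 + b*x*y + c*y^2 with b^2 - 4ac = D,
where reduced means |b| <= a <= c, with b >= 0 whenever |b| = a or a = c, and primitive means gcd(a, b, c) = 1.
Reduced forces 3a^2 <= |D| = 123, so 1 <= a <= 6; b must have the parity of D, and c = (b^2 - D)/(4a) must be an integer >= a.
Enumerate a = 1..6, b in [-a, a]:
  a=1: (1, 1, 31)  [1]
  a=2: none
  a=3: (3, 3, 11)  [1]
  a=4..6: none
Total reduced forms: 1 + 1 = 2
h = 2

2


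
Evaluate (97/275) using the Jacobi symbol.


Compute (97/275) via quadratic reciprocity:
  reciprocity: (97/275) -> +(275/97)
  reduce: (81/97)
  reciprocity: (81/97) -> +(97/81)
  reduce: (16/81)
  pull out 2: (2/81) = +1  (since 81 mod 8 = 1)
  pull out 2: (2/81) = +1  (since 81 mod 8 = 1)
  pull out 2: (2/81) = +1  (since 81 mod 8 = 1)
  pull out 2: (2/81) = +1  (since 81 mod 8 = 1)
  (1/81) = 1
Product of signs = 1

1


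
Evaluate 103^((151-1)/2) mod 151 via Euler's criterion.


p = 151 is prime and the exponent is (p-1)/2 = 75, so by Euler's criterion 103^75 = (103/151) = +1 or -1 mod 151.
Compute by square-and-multiply:
  75 = 64 + 8 + 2 + 1 (binary 1001011)
  Repeated squaring mod 151: 103^1 = 103, 103^2 = 39, 103^4 = 11, 103^8 = 121, 103^16 = 145, 103^32 = 36, 103^64 = 88
  103^75 = 103^64 * 103^8 * 103^2 * 103^1 = 88 * 121 * 39 * 103 mod 151
    88 * 121 = 10648 = 78 mod 151
    78 * 39 = 3042 = 22 mod 151
    22 * 103 = 2266 = 1 mod 151
  103^75 = 1 mod 151
Result 1: 103 is a quadratic residue mod 151.
103^75 mod 151 = 1

1


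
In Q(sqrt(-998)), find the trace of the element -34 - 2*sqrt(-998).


Tr(a + b*sqrt(d)) = (a + b*sqrt(d)) + (a - b*sqrt(d)) = 2a
= 2 * (-34)
= -68

-68


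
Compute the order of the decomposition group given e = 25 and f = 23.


|D_P| = e * f
= 25 * 23
= 575

575


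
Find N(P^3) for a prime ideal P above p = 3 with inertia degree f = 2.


N(P^a) = p^(a*f)
= 3^(3*2)
= 3^6
= 729

729


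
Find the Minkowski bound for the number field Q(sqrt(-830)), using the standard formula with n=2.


d = -830, d mod 4 = 2, so disc(K) = 4d = -3320; |disc(K)| = 3320
Imaginary quadratic field, so n = 2, s = r2 = 1, r1 = 0
M = (n!/n^n) * (4/pi)^s * sqrt(|disc(K)|) = (2!/2^2) * (4/pi)^1 * sqrt(3320)
= 0.5 * 1.273240 * 57.619441
= 36.6817

36.6817


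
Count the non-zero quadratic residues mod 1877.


For prime p, the number of non-zero quadratic residues is (p-1)/2.
= (1877-1)/2
= 938

938


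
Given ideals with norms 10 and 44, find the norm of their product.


N(IJ) = N(I) * N(J)
= 10 * 44
= 440

440


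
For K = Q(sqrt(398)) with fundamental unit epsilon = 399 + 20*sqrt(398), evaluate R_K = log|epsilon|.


epsilon = 399 + 20*sqrt(398)
= 797.9987
R = ln(797.9987)
= 6.6821

6.6821


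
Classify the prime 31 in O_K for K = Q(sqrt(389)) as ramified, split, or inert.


K = Q(sqrt(389)). Since d mod 4 = 1, disc(K) = 389.
Check p | disc: 389 mod 31 = 17.
p does not divide disc. Compute Legendre symbol (d/p):
17^((31-1)/2) mod 31 = -1
(d/p) = -1, so p is inert: (p) stays prime with e=1, f=2, g=1.
Therefore p is inert.

inert


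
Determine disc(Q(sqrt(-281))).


For K = Q(sqrt(d)) with d squarefree: disc(K) = d if d = 1 mod 4, and disc(K) = 4d if d = 2 or 3 mod 4.
Here d = -281, and d mod 4 = 3.
d = 3 mod 4, not 1 (O_K = Z[sqrt(d)]), so disc(K) = 4d = 4 * (-281) = -1124

-1124


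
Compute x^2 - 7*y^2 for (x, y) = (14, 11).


x^2 - d*y^2
= 14^2 - 7*11^2
= 196 - 847
= -651

-651


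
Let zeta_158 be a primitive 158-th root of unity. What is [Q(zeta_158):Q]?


The degree equals Euler's totient phi(158).
158 = 2 * 79
phi(158) = 78

78


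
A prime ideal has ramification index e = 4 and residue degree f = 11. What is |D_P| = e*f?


|D_P| = e * f
= 4 * 11
= 44

44


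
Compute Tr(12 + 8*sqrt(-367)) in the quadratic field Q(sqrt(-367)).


Tr(a + b*sqrt(d)) = (a + b*sqrt(d)) + (a - b*sqrt(d)) = 2a
= 2 * (12)
= 24

24


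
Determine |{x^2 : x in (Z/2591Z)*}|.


For prime p, the number of non-zero quadratic residues is (p-1)/2.
= (2591-1)/2
= 1295

1295


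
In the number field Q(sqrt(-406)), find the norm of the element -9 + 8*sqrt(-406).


N(a + b*sqrt(d)) = a^2 - d*b^2
= (-9)^2 - (-406)*(8)^2
= 81 + 25984
= 26065

26065


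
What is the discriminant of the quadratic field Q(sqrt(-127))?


For K = Q(sqrt(d)) with d squarefree: disc(K) = d if d = 1 mod 4, and disc(K) = 4d if d = 2 or 3 mod 4.
Here d = -127, and d mod 4 = 1.
d = 1 mod 4 (O_K = Z[(1+sqrt(d))/2]), so disc(K) = d = -127

-127


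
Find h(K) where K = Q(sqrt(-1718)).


K = Q(sqrt(-1718)). d mod 4 = 2, so D = disc(K) = 4d = -6872
h(K) equals the number of primitive reduced positive-definite forms (a, b, c) = a*x^2 + b*x*y + c*y^2 with b^2 - 4ac = D,
where reduced means |b| <= a <= c, with b >= 0 whenever |b| = a or a = c, and primitive means gcd(a, b, c) = 1.
Reduced forces 3a^2 <= |D| = 6872, so 1 <= a <= 47; b must have the parity of D, and c = (b^2 - D)/(4a) must be an integer >= a.
Enumerate a = 1..47, b in [-a, a]:
  a=1: (1, 0, 1718)  [1]
  a=2: (2, 0, 859)  [1]
  a=3: (3, -2, 573), (3, 2, 573)  [2]
  a=4..5: none
  a=6: (6, -4, 287), (6, 4, 287)  [2]
  a=7: (7, -4, 246), (7, 4, 246)  [2]
  a=8: none
  a=9: (9, -2, 191), (9, 2, 191)  [2]
  a=10: none
  a=11: (11, -6, 157), (11, 6, 157)  [2]
  a=12..13: none
  a=14: (14, -4, 123), (14, 4, 123)  [2]
  a=15..16: none
  a=17: (17, -8, 102), (17, 8, 102)  [2]
  a=18: (18, -16, 99), (18, 16, 99)  [2]
  a=19: (19, -14, 93), (19, 14, 93)  [2]
  a=20: none
  a=21: (21, -10, 83), (21, -4, 82), (21, 4, 82), (21, 10, 83)  [4]
  a=22: (22, -16, 81), (22, 16, 81)  [2]
  a=23..26: none
  a=27: (27, -16, 66), (27, 16, 66)  [2]
  a=28: none
  a=29: (29, -28, 66), (29, 28, 66)  [2]
  a=30: none
  a=31: (31, -14, 57), (31, 14, 57)  [2]
  a=32: none
  a=33: (33, -28, 58), (33, -16, 54), (33, 16, 54), (33, 28, 58)  [4]
  a=34: (34, -8, 51), (34, 8, 51)  [2]
  a=35..36: none
  a=37: (37, -26, 51), (37, 26, 51)  [2]
  a=38: (38, -24, 49), (38, 24, 49)  [2]
  a=39..40: none
  a=41: (41, -4, 42), (41, 4, 42)  [2]
  a=42: (42, -32, 47), (42, 32, 47)  [2]
  a=43..47: none
Total reduced forms: 1 + 1 + 2 + 2 + 2 + 2 + 2 + 2 + 2 + 2 + 2 + 4 + 2 + 2 + 2 + 2 + 4 + 2 + 2 + 2 + 2 + 2 = 46
h = 46

46


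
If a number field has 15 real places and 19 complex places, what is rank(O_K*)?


By Dirichlet's unit theorem:
rank = r1 + r2 - 1
= 15 + 19 - 1
= 33

33


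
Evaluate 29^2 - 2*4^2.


x^2 - d*y^2
= 29^2 - 2*4^2
= 841 - 32
= 809

809


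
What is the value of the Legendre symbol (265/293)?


p = 293 is prime, so compute (265/293) with the reciprocity algorithm (Jacobi-symbol steps: pull out 2s via (2/n), flip via reciprocity, reduce):
  reciprocity: (265/293) -> +(293/265)
  reduce: (28/265)
  pull out 2: (2/265) = +1  (since 265 mod 8 = 1)
  pull out 2: (2/265) = +1  (since 265 mod 8 = 1)
  reciprocity: (7/265) -> +(265/7)
  reduce: (6/7)
  pull out 2: (2/7) = +1  (since 7 mod 8 = 7)
  reciprocity: (3/7) -> -(7/3)
  reduce: (1/3)
  (1/3) = 1
Product of signs = -1
(265/293) = -1

-1


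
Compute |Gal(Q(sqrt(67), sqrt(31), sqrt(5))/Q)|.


The 3 square roots of distinct primes are multiplicatively independent over Q,
so [K:Q] = 2^3 and Gal(K/Q) is isomorphic to (Z/2Z)^3.
|Gal| = 2^3 = 8

8


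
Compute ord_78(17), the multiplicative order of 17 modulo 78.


We want ord_78(17), the smallest k >= 1 with 17^k = 1 mod 78.
n = 78 = 2 * 3 * 13, phi(78) = 24; the order divides phi(n).
Divisors of 24: 1, 2, 3, 4, 6, 8, 12, 24
Repeated squaring mod 78: 17^1 = 17, 17^2 = 55, 17^4 = 61, 17^8 = 55, 17^16 = 61
Test divisors in increasing order:
  k=1: 17^1 = 17 mod 78
  k=2: 17^2 = 55 mod 78
  k=3: 17^3 = 55 * 17 = 77 mod 78
  k=4: 17^4 = 61 mod 78
  k=6: 17^6 = 61 * 55 = 1 mod 78  <- first divisor giving 1
Order = 6

6


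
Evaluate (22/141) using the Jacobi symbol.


Compute (22/141) via quadratic reciprocity:
  pull out 2: (2/141) = -1  (since 141 mod 8 = 5)
  reciprocity: (11/141) -> +(141/11)
  reduce: (9/11)
  reciprocity: (9/11) -> +(11/9)
  reduce: (2/9)
  pull out 2: (2/9) = +1  (since 9 mod 8 = 1)
  (1/9) = 1
Product of signs = -1

-1


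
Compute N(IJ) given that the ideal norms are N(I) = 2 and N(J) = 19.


N(IJ) = N(I) * N(J)
= 2 * 19
= 38

38


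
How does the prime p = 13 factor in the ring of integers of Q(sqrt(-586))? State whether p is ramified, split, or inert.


K = Q(sqrt(-586)). Since d mod 4 = 2, disc(K) = -2344.
Check p | disc: -2344 mod 13 = 9.
p does not divide disc. Compute Legendre symbol (d/p):
12^((13-1)/2) mod 13 = 1
(d/p) = 1, so p splits: (p) = P*P' with e=1, f=1, g=2.
Therefore p is split.

split


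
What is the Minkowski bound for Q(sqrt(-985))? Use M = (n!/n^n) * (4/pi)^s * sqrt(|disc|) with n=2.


d = -985, d mod 4 = 3, so disc(K) = 4d = -3940; |disc(K)| = 3940
Imaginary quadratic field, so n = 2, s = r2 = 1, r1 = 0
M = (n!/n^n) * (4/pi)^s * sqrt(|disc(K)|) = (2!/2^2) * (4/pi)^1 * sqrt(3940)
= 0.5 * 1.273240 * 62.769419
= 39.9603

39.9603


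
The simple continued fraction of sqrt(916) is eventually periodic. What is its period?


Run the CF algorithm for sqrt(916).
a_0 = floor(sqrt(916)) = 30; set m_0=0, q_0=1.
Recurrence: m' = q*a - m,  q' = (d - m'^2)/q,  a' = floor((a_0 + m')/q').
  step 1: m=30, q=16, a=3
  step 2: m=18, q=37, a=1
  step 3: m=19, q=15, a=3
  step 4: m=26, q=16, a=3
  step 5: m=22, q=27, a=1
  step 6: m=5, q=33, a=1
  step 7: m=28, q=4, a=14
  step 8: m=28, q=33, a=1
  step 9: m=5, q=27, a=1
  step 10: m=22, q=16, a=3
  step 11: m=26, q=15, a=3
  step 12: m=19, q=37, a=1
  step 13: m=18, q=16, a=3
  step 14: m=30, q=1, a=60
a_14 = 2*a_0 = 60, so the period closes here.
sqrt(916) = [30; 3, 1, 3, 3, 1, 1, 14, 1, 1, 3, 3, 1, 3, 60]
Period length = 14

14


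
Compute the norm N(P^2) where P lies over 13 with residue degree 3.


N(P^a) = p^(a*f)
= 13^(2*3)
= 13^6
= 4826809

4826809


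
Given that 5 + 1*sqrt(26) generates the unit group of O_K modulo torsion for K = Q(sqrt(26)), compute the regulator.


epsilon = 5 + 1*sqrt(26)
= 10.0990
R = ln(10.0990)
= 2.3124

2.3124


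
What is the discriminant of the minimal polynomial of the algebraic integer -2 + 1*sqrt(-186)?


The element -2 + 1*sqrt(-186) has minimal polynomial:
x^2 + 4*x + 190
Discriminant = (4)^2 - 4*(190)
= 16 - 760
= -744

-744


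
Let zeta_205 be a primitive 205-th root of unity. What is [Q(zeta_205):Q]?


The degree equals Euler's totient phi(205).
205 = 5 * 41
phi(205) = 160

160


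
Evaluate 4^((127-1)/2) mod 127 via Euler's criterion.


p = 127 is prime and the exponent is (p-1)/2 = 63, so by Euler's criterion 4^63 = (4/127) = +1 or -1 mod 127.
Compute by square-and-multiply:
  63 = 32 + 16 + 8 + 4 + 2 + 1 (binary 111111)
  Repeated squaring mod 127: 4^1 = 4, 4^2 = 16, 4^4 = 2, 4^8 = 4, 4^16 = 16, 4^32 = 2
  4^63 = 4^32 * 4^16 * 4^8 * 4^4 * 4^2 * 4^1 = 2 * 16 * 4 * 2 * 16 * 4 mod 127
    2 * 16 = 32 = 32 mod 127
    32 * 4 = 128 = 1 mod 127
    1 * 2 = 2 = 2 mod 127
    2 * 16 = 32 = 32 mod 127
    32 * 4 = 128 = 1 mod 127
  4^63 = 1 mod 127
Result 1: 4 is a quadratic residue mod 127.
4^63 mod 127 = 1

1


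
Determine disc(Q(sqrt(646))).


For K = Q(sqrt(d)) with d squarefree: disc(K) = d if d = 1 mod 4, and disc(K) = 4d if d = 2 or 3 mod 4.
Here d = 646, and d mod 4 = 2.
d = 2 mod 4, not 1 (O_K = Z[sqrt(d)]), so disc(K) = 4d = 4 * (646) = 2584

2584


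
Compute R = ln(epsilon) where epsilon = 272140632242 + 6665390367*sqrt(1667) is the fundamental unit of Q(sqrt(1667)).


epsilon = 272140632242 + 6665390367*sqrt(1667)
= 5.4428e+11
R = ln(5.4428e+11)
= 27.0227

27.0227


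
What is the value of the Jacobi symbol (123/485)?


Compute (123/485) via quadratic reciprocity:
  reciprocity: (123/485) -> +(485/123)
  reduce: (116/123)
  pull out 2: (2/123) = -1  (since 123 mod 8 = 3)
  pull out 2: (2/123) = -1  (since 123 mod 8 = 3)
  reciprocity: (29/123) -> +(123/29)
  reduce: (7/29)
  reciprocity: (7/29) -> +(29/7)
  reduce: (1/7)
  (1/7) = 1
Product of signs = 1

1


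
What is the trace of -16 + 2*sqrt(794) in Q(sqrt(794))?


Tr(a + b*sqrt(d)) = (a + b*sqrt(d)) + (a - b*sqrt(d)) = 2a
= 2 * (-16)
= -32

-32


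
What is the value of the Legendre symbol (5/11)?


p = 11 is prime, so compute (5/11) with the reciprocity algorithm (Jacobi-symbol steps: pull out 2s via (2/n), flip via reciprocity, reduce):
  reciprocity: (5/11) -> +(11/5)
  reduce: (1/5)
  (1/5) = 1
Product of signs = 1
(5/11) = 1

1


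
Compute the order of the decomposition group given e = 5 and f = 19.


|D_P| = e * f
= 5 * 19
= 95

95


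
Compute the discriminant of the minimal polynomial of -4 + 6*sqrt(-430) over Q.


The element -4 + 6*sqrt(-430) has minimal polynomial:
x^2 + 8*x + 15496
Discriminant = (8)^2 - 4*(15496)
= 64 - 61984
= -61920

-61920


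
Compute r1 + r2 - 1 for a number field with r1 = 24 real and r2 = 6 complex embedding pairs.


By Dirichlet's unit theorem:
rank = r1 + r2 - 1
= 24 + 6 - 1
= 29

29


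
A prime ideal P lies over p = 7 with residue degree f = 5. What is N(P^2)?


N(P^a) = p^(a*f)
= 7^(2*5)
= 7^10
= 282475249

282475249


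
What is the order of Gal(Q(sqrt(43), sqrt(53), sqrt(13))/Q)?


The 3 square roots of distinct primes are multiplicatively independent over Q,
so [K:Q] = 2^3 and Gal(K/Q) is isomorphic to (Z/2Z)^3.
|Gal| = 2^3 = 8

8


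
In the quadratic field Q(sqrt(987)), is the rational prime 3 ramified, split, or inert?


K = Q(sqrt(987)). Since d mod 4 = 3, disc(K) = 3948.
Check p | disc: 3948 mod 3 = 0.
p divides disc, so p ramifies: (p) = P^2 with e=2, f=1, g=1.
Therefore p is ramified.

ramified


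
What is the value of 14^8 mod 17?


p = 17 is prime and the exponent is (p-1)/2 = 8, so by Euler's criterion 14^8 = (14/17) = +1 or -1 mod 17.
Compute by square-and-multiply:
  8 = 8 (binary 1000)
  Repeated squaring mod 17: 14^1 = 14, 14^2 = 9, 14^4 = 13, 14^8 = 16
  14^8 = 16 mod 17
Result 16 = p - 1 = -1 mod 17: 14 is a quadratic non-residue mod 17. As a residue in [0, p-1] the value is 16.
14^8 mod 17 = 16

16


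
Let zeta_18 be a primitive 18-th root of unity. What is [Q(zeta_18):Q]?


The degree equals Euler's totient phi(18).
18 = 2 * 3^2
phi(18) = 6

6
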